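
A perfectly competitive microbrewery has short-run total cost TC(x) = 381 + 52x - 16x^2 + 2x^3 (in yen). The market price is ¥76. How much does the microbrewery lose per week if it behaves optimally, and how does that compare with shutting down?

AVC = 52 - 16x + 2x^2; min AVC = ¥20 at x = 4. Since P = ¥76 ≥ min AVC, the firm produces.
MC = 52 - 32x + 6x^2. Setting P = MC and taking the root on the rising branch gives x* = 6.
TR = 76·6 = 456. TC = 381 + 168 = 549. Profit = 456 − 549 = -¥93.
That loss of ¥93 beats the ¥381 the firm would lose by shutting down; producing recovers ¥288 of fixed cost.

Profit = -¥93 at x = 6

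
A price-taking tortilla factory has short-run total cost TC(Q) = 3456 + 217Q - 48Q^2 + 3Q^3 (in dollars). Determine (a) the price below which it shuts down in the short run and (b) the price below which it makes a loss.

AVC = 217 - 48Q + 3Q^2; minimized at Q = 8, giving min AVC = $25. That is the shutdown price.
ATC = 3456/Q + 217 - 48Q + 3Q^2. Setting dATC/dQ = −3456/Q^2 − 48 + 6Q = 0 gives Q = 12 (since 6·12^3 − 48·12^2 = 3456).
min ATC = 3456/12 + 217 − 48·12 + 3·12^2 = $361. That is the break-even price.
For $25 ≤ P < $361 the firm produces at a loss; below $25 it shuts down.

Shutdown price = $25; break-even price = $361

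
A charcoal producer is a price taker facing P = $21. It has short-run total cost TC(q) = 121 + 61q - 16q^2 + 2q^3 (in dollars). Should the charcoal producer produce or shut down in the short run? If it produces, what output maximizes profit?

Shut down

From TC, MC = TC'(q) = 61 - 32q + 6q^2 and AVC = VC/q = 61 - 16q + 2q^2.
AVC is minimized where dAVC/dq = -16 + 4q = 0, at q = 4; min AVC = 61 - 16·4 + 2·4^2 = $29.
P = $21 lies below min AVC = $29; no output level covers variable cost.
Shutting down limits the loss to fixed cost, $121.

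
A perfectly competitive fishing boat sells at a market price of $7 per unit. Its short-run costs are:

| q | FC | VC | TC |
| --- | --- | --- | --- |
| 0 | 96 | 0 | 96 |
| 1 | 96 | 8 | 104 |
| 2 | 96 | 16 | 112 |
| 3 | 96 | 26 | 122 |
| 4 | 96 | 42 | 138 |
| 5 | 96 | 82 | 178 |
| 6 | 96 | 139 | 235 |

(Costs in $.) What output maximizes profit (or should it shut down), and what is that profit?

q = 0 (shut down); profit = -$96

Tabulate TR − TC: q=0: -96; q=1: -97; q=2: -98; q=3: -101; q=4: -110; q=5: -143; q=6: -193.
Profit is highest at q = 0. Equivalently, the lowest AVC in the table is 8/1 ≈ $8 at q = 1, and P = $7 falls below it — price never covers variable cost, so the firm shuts down and loses only its fixed cost.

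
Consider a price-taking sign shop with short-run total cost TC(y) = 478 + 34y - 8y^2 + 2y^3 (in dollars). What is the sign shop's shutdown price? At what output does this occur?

$26 per unit, at y = 2

The firm shuts down when price falls below the minimum of average variable cost. AVC = VC/y = 34 - 8y + 2y^2.
dAVC/dy = -8 + 4y = 0 gives y = 2. min AVC = 34 - 8·2 + 2·2^2 = 26.
The firm shuts down for any P below $26.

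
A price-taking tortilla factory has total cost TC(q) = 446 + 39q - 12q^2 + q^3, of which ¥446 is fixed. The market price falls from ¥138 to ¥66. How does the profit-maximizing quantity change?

AVC = 39 - 12q + q^2, minimized at q = 6 where min AVC = ¥3. MC = 39 - 24q + 3q^2.
With P = ¥138 above the shutdown price, P = MC gives q = 11.
At P = ¥66 ≥ min AVC, set P = MC: q = 9. The firm stays open but cuts output.

Output falls from 11 to 9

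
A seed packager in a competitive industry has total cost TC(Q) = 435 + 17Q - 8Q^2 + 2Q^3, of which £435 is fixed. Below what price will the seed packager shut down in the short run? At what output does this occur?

£9 per unit, at Q = 2

The firm shuts down when price falls below the minimum of average variable cost. AVC = VC/Q = 17 - 8Q + 2Q^2.
dAVC/dQ = -8 + 4Q = 0 gives Q = 2. min AVC = 17 - 8·2 + 2·2^2 = 9.
The firm shuts down for any P below £9.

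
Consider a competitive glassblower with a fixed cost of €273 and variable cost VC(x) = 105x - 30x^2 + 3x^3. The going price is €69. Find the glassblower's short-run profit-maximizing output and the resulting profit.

AVC = 105 - 30x + 3x^2; min AVC = €30 at x = 5. Since P = €69 ≥ min AVC, the firm produces.
With MC = 105 - 60x + 9x^2, P = MC on the upward-sloping part at x* = 6.
TR = 69·6 = 414. TC = 273 + 198 = 471. Profit = 414 − 471 = -€57.
Shutting down would mean losing the fixed cost of €273, so operating at a loss of €57 is better by €216.

Profit = -€57 at x = 6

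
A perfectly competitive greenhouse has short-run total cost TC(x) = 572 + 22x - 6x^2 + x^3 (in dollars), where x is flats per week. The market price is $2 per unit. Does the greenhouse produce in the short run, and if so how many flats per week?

Shut down

Strip out fixed cost: VC = 22x - 6x^2 + x^3. Then AVC = 22 - 6x + x^2 and MC = 22 - 12x + 3x^2.
The AVC parabola has its vertex at x = 6/2 = 3, where AVC = 22 - 6·3 + 3^2 = $13.
Since P = $2 < min AVC = $13, price fails to cover variable cost at any output.
Shutting down limits the loss to fixed cost, $572.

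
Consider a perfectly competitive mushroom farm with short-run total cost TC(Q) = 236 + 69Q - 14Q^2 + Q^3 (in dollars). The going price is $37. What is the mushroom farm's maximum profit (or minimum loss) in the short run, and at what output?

Profit = -$108 at Q = 8

AVC = 69 - 14Q + Q^2; min AVC = $20 at Q = 7. Since P = $37 ≥ min AVC, the firm produces.
With MC = 69 - 28Q + 3Q^2, P = MC on the upward-sloping part at Q* = 8.
TR = 37·8 = 296. TC = 236 + 168 = 404. Profit = 296 − 404 = -$108.
That loss of $108 beats the $236 the firm would lose by shutting down; producing recovers $128 of fixed cost.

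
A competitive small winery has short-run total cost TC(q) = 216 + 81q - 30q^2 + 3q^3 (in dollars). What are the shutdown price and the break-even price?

AVC = 81 - 30q + 3q^2; minimized at q = 5, giving min AVC = $6. That is the shutdown price.
ATC = 216/q + 81 - 30q + 3q^2. Setting dATC/dq = −216/q^2 − 30 + 6q = 0 gives q = 6 (since 6·6^3 − 30·6^2 = 216).
min ATC = 216/6 + 81 − 30·6 + 3·6^2 = $45. That is the break-even price.
For $6 ≤ P < $45 the firm produces at a loss; below $6 it shuts down.

Shutdown price = $6; break-even price = $45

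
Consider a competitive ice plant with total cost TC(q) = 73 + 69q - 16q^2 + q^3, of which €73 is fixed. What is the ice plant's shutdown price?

The firm shuts down when price falls below the minimum of average variable cost. AVC = VC/q = 69 - 16q + q^2.
dAVC/dq = -16 + 2q = 0 gives q = 8. min AVC = 69 - 16·8 + 8^2 = 5.
So the shutdown price is €5.

€5 per unit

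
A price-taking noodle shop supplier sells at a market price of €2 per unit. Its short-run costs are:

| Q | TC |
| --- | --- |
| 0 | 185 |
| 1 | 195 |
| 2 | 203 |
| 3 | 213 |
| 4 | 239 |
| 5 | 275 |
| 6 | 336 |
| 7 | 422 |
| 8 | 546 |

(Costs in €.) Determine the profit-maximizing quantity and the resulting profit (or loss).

Compute π = P·Q − TC at each output: Q=0: -185; Q=1: -193; Q=2: -199; Q=3: -207; Q=4: -231; Q=5: -265; Q=6: -324; Q=7: -408; Q=8: -530.
Profit is highest at Q = 0. Equivalently, the lowest AVC in the table is 18/2 ≈ €9 at Q = 2, and P = €2 falls below it — price never covers variable cost, so the firm shuts down and loses only its fixed cost.

Q = 0 (shut down); profit = -€185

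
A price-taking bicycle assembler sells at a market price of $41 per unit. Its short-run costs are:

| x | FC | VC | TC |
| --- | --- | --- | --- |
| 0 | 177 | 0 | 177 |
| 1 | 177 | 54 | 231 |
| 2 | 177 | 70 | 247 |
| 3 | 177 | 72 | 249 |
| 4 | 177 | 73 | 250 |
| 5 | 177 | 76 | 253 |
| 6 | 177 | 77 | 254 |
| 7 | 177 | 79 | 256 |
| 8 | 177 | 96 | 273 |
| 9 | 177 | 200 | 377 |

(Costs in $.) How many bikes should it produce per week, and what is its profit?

x = 8; profit = $55

Profit at each row (π = 41x − TC): x=0: -177; x=1: -190; x=2: -165; x=3: -126; x=4: -86; x=5: -48; x=6: -8; x=7: 31; x=8: 55; x=9: -8.
Profit is maximized at x = 8. AVC there is 96/8 = $12 ≤ P, so producing beats shutting down (which would give -$177).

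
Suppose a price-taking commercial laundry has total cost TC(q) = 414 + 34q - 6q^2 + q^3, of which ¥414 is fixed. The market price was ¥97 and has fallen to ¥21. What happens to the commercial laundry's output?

Output falls from 7 to 0 (the firm shuts down)

MC = 34 - 12q + 3q^2; the shutdown threshold is min AVC = ¥25 (at q = 3).
With P = ¥97 above the shutdown price, P = MC gives q = 7.
At P = ¥21 < min AVC = ¥25, price no longer covers variable cost at any output, so the firm shuts down: q = 0.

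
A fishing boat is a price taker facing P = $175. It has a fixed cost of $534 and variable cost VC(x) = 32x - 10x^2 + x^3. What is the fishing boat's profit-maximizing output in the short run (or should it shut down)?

From TC, MC = TC'(x) = 32 - 20x + 3x^2 and AVC = VC/x = 32 - 10x + x^2.
AVC hits its minimum where MC = AVC, at x = 5, giving min AVC = 32 - 10·5 + 5^2 = $7.
Because $175 ≥ $7, revenue can cover variable cost; the firm operates.
P = MC gives -143 - 20x + 3x^2 = 0, with roots -13/3 and 11. Take the larger (rising MC): x* = 11.
Check: AVC at x = 11 is $43 ≤ P, so revenue covers variable cost.
Profit = P·x − TC = 175·11 − 1007 = $918.

Produce at x = 11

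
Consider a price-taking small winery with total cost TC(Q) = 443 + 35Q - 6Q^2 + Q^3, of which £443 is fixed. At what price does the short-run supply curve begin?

£26 per unit

The firm shuts down when price falls below the minimum of average variable cost. AVC = VC/Q = 35 - 6Q + Q^2.
dAVC/dQ = -6 + 2Q = 0 gives Q = 3. min AVC = 35 - 6·3 + 3^2 = 26.
So the shutdown price is £26.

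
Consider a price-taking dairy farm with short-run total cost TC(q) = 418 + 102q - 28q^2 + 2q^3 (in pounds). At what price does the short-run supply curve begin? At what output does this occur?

£4 per unit, at q = 7

Short-run supply begins at min AVC. From VC = 102q - 28q^2 + 2q^3, AVC = 102 - 28q + 2q^2.
At the minimum of AVC, MC = AVC. MC = 102 - 56q + 6q^2; setting MC = AVC gives 4q^2 - 28q = 0, so q = 7. min AVC = 4.
So the shutdown price is £4.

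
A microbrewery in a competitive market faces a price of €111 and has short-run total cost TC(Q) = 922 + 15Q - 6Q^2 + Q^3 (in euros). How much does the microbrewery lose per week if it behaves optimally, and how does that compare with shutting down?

AVC = 15 - 6Q + Q^2 has its minimum €6 at Q = 3; price €111 clears that bar, so the firm operates.
MC = 15 - 12Q + 3Q^2. Setting P = MC and taking the root on the rising branch gives Q* = 8.
TR = 111·8 = 888. TC = 922 + 248 = 1170. Profit = 888 − 1170 = -€282.
That loss of €282 beats the €922 the firm would lose by shutting down; producing recovers €640 of fixed cost.

Profit = -€282 at Q = 8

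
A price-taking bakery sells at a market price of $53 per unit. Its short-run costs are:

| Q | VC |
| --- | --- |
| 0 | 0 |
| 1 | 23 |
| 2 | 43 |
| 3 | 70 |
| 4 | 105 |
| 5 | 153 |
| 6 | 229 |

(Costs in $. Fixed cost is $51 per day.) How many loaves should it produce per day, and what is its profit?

Tabulate TR − TC: Q=0: -51; Q=1: -21; Q=2: 12; Q=3: 38; Q=4: 56; Q=5: 61; Q=6: 38.
Profit is maximized at Q = 5. AVC there is 153/5 = $30.60 ≤ P, so producing beats shutting down (which would give -$51).

Q = 5; profit = $61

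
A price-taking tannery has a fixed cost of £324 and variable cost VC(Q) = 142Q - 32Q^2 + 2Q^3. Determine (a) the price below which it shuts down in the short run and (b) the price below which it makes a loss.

AVC = 142 - 32Q + 2Q^2; minimized at Q = 8, giving min AVC = £14. That is the shutdown price.
ATC = 324/Q + 142 - 32Q + 2Q^2. Setting dATC/dQ = −324/Q^2 − 32 + 4Q = 0 gives Q = 9 (since 4·9^3 − 32·9^2 = 324).
min ATC = 324/9 + 142 − 32·9 + 2·9^2 = £52. That is the break-even price.
Between these two prices the firm operates at a loss; above £52 it earns a profit.

Shutdown price = £14; break-even price = £52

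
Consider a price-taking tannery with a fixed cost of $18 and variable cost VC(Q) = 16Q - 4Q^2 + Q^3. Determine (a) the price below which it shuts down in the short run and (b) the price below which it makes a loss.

AVC = 16 - 4Q + Q^2; minimized at Q = 2, giving min AVC = $12. That is the shutdown price.
ATC = 18/Q + 16 - 4Q + Q^2. Setting dATC/dQ = −18/Q^2 − 4 + 2Q = 0 gives Q = 3 (since 2·3^3 − 4·3^2 = 18).
min ATC = 18/3 + 16 − 4·3 + 3^2 = $19. That is the break-even price.
Between these two prices the firm operates at a loss; above $19 it earns a profit.

Shutdown price = $12; break-even price = $19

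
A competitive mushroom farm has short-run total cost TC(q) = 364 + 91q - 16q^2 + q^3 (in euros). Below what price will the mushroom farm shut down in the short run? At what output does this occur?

€27 per unit, at q = 8

The firm shuts down when price falls below the minimum of average variable cost. AVC = VC/q = 91 - 16q + q^2.
dAVC/dq = -16 + 2q = 0 gives q = 8. min AVC = 91 - 16·8 + 8^2 = 27.
So the shutdown price is €27.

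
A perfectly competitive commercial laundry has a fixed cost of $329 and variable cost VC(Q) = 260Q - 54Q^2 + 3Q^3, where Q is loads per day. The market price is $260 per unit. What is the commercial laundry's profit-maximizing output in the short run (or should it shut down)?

Produce at Q = 12

Variable cost is VC = 260Q - 54Q^2 + 3Q^3, so AVC = VC/Q = 260 - 54Q + 3Q^2 and MC = dTC/dQ = 260 - 108Q + 9Q^2.
The AVC parabola has its vertex at Q = 54/6 = 9, where AVC = 260 - 54·9 + 3·9^2 = $17.
P = $260 exceeds min AVC = $17, so the firm stays open.
P = MC gives -108Q + 9Q^2 = 0, with roots 0 and 12. Take the larger (rising MC): Q* = 12.
Check: AVC at Q = 12 is $44 ≤ P, so revenue covers variable cost.
Profit = P·Q − TC = 260·12 − 857 = $2263.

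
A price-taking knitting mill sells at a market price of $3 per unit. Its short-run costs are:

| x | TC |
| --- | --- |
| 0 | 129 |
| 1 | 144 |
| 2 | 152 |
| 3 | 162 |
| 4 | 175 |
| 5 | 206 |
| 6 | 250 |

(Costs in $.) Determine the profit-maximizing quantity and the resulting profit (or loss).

Compute π = P·x − TC at each output: x=0: -129; x=1: -141; x=2: -146; x=3: -153; x=4: -163; x=5: -191; x=6: -232.
Profit is highest at x = 0. Equivalently, the lowest AVC in the table is 33/3 ≈ $11 at x = 3, and P = $3 falls below it — price never covers variable cost, so the firm shuts down and loses only its fixed cost.

x = 0 (shut down); profit = -$129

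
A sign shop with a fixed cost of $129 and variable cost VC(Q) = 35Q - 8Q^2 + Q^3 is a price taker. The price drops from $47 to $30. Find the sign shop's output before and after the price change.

Output falls from 6 to 5

MC = 35 - 16Q + 3Q^2; the shutdown threshold is min AVC = $19 (at Q = 4).
With P = $47 above the shutdown price, P = MC gives Q = 6.
At P = $30 ≥ min AVC, set P = MC: Q = 5. The firm stays open but cuts output.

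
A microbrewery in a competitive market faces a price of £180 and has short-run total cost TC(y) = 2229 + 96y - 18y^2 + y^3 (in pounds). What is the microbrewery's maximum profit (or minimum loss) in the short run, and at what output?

Profit = -£269 at y = 14

AVC = 96 - 18y + y^2; min AVC = £15 at y = 9. Since P = £180 ≥ min AVC, the firm produces.
With MC = 96 - 36y + 3y^2, P = MC on the upward-sloping part at y* = 14.
TR = 180·14 = 2520. TC = 2229 + 560 = 2789. Profit = 2520 − 2789 = -£269.
By producing, the firm covers all variable cost plus £1960 of fixed cost; shutting down would lose the full £2229.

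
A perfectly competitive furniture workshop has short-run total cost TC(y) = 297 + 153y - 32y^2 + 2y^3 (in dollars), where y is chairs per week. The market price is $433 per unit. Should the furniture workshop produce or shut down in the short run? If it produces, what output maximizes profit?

From TC, MC = TC'(y) = 153 - 64y + 6y^2 and AVC = VC/y = 153 - 32y + 2y^2.
AVC hits its minimum where MC = AVC, at y = 8, giving min AVC = 153 - 32·8 + 2·8^2 = $25.
P = $433 exceeds min AVC = $25, so the firm stays open.
P = MC gives -280 - 64y + 6y^2 = 0, with roots -10/3 and 14. Take the larger (rising MC): y* = 14.
Check: AVC at y = 14 is $97 ≤ P, so revenue covers variable cost.
Profit = P·y − TC = 433·14 − 1655 = $4407.

Produce at y = 14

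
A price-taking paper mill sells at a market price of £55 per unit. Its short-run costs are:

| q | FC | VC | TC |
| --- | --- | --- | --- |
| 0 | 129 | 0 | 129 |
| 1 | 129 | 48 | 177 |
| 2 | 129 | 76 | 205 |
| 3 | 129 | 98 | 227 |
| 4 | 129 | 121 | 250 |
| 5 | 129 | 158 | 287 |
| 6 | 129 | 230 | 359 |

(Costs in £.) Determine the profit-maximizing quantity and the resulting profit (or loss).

Tabulate TR − TC: q=0: -129; q=1: -122; q=2: -95; q=3: -62; q=4: -30; q=5: -12; q=6: -29.
Profit is maximized at q = 5. AVC there is 158/5 = £31.60 ≤ P, so producing beats shutting down (which would give -£129).

q = 5; profit = -£12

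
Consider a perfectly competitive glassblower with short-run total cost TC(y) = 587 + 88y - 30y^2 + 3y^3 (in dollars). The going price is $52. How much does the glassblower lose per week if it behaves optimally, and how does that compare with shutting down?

Profit = -$371 at y = 6

AVC = 88 - 30y + 3y^2 has its minimum $13 at y = 5; price $52 clears that bar, so the firm operates.
MC = 88 - 60y + 9y^2. Setting P = MC and taking the root on the rising branch gives y* = 6.
TR = 52·6 = 312. TC = 587 + 96 = 683. Profit = 312 − 683 = -$371.
That loss of $371 beats the $587 the firm would lose by shutting down; producing recovers $216 of fixed cost.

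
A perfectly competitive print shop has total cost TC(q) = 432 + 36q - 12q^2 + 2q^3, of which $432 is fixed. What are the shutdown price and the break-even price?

Shutdown price = min AVC. AVC = 36 - 12q + 2q^2, with vertex at q = 3 and minimum $18.
ATC = 432/q + 36 - 12q + 2q^2. Setting dATC/dq = −432/q^2 − 12 + 4q = 0 gives q = 6 (since 4·6^3 − 12·6^2 = 432).
min ATC = 432/6 + 36 − 12·6 + 2·6^2 = $108. That is the break-even price.
For $18 ≤ P < $108 the firm produces at a loss; below $18 it shuts down.

Shutdown price = $18; break-even price = $108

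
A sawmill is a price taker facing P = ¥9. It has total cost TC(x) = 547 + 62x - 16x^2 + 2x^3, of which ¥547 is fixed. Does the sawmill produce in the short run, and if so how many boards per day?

Strip out fixed cost: VC = 62x - 16x^2 + 2x^3. Then AVC = 62 - 16x + 2x^2 and MC = 62 - 32x + 6x^2.
The AVC parabola has its vertex at x = 16/4 = 4, where AVC = 62 - 16·4 + 2·4^2 = ¥30.
With P < min AVC (¥9 < ¥30), every unit sold adds to the loss.
Shutting down limits the loss to fixed cost, ¥547.

Shut down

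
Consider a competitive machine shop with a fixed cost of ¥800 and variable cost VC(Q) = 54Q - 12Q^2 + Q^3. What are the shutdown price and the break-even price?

Shutdown price = min AVC. AVC = 54 - 12Q + Q^2, with vertex at Q = 6 and minimum ¥18.
ATC = 800/Q + 54 - 12Q + Q^2. Setting dATC/dQ = −800/Q^2 − 12 + 2Q = 0 gives Q = 10 (since 2·10^3 − 12·10^2 = 800).
min ATC = 800/10 + 54 − 12·10 + 10^2 = ¥114. That is the break-even price.
Between these two prices the firm operates at a loss; above ¥114 it earns a profit.

Shutdown price = ¥18; break-even price = ¥114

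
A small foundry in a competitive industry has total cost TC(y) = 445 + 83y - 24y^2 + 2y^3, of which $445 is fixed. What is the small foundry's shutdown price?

$11 per unit

The shutdown price is the minimum of AVC. VC = 83y - 24y^2 + 2y^3, so AVC = 83 - 24y + 2y^2.
dAVC/dy = -24 + 4y = 0 gives y = 6. min AVC = 83 - 24·6 + 2·6^2 = 11.
For P < $11 the firm produces nothing.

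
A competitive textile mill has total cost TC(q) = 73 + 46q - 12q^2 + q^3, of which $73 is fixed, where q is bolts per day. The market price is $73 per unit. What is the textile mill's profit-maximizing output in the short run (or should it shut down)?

Strip out fixed cost: VC = 46q - 12q^2 + q^3. Then AVC = 46 - 12q + q^2 and MC = 46 - 24q + 3q^2.
The AVC parabola has its vertex at q = 12/2 = 6, where AVC = 46 - 12·6 + 6^2 = $10.
P = $73 exceeds min AVC = $10, so the firm stays open.
Solving P = MC: -27 - 24q + 3q^2 = 0 ⇒ q = -1 or 9. On the upward-sloping branch, q* = 9.
Check: AVC at q = 9 is $19 ≤ P, so revenue covers variable cost.
Profit = P·q − TC = 73·9 − 244 = $413.

Produce at q = 9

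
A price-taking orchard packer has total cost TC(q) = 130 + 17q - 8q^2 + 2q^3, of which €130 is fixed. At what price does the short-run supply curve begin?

The firm shuts down when price falls below the minimum of average variable cost. AVC = VC/q = 17 - 8q + 2q^2.
dAVC/dq = -8 + 4q = 0 gives q = 2. min AVC = 17 - 8·2 + 2·2^2 = 9.
For P < €9 the firm produces nothing.

€9 per unit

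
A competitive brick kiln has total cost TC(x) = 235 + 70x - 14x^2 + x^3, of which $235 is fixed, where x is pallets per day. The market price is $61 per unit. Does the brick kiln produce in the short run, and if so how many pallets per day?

Variable cost is VC = 70x - 14x^2 + x^3, so AVC = VC/x = 70 - 14x + x^2 and MC = dTC/dx = 70 - 28x + 3x^2.
AVC is minimized where dAVC/dx = -14 + 2x = 0, at x = 7; min AVC = 70 - 14·7 + 7^2 = $21.
Because $61 ≥ $21, revenue can cover variable cost; the firm operates.
Solving P = MC: 9 - 28x + 3x^2 = 0 ⇒ x = 1/3 or 9. On the upward-sloping branch, x* = 9.
Check: AVC at x = 9 is $25 ≤ P, so revenue covers variable cost.
Profit = P·x − TC = 61·9 − 460 = $89.

Produce at x = 9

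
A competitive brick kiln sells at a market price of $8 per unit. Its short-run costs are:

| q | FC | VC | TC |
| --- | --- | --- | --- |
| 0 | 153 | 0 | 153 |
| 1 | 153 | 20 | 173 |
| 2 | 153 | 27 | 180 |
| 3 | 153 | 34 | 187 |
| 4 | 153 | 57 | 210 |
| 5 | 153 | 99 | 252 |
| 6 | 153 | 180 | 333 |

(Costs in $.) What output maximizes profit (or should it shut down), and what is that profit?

q = 0 (shut down); profit = -$153

Tabulate TR − TC: q=0: -153; q=1: -165; q=2: -164; q=3: -163; q=4: -178; q=5: -212; q=6: -285.
Profit is highest at q = 0. Equivalently, the lowest AVC in the table is 34/3 ≈ $11.33 at q = 3, and P = $8 falls below it — price never covers variable cost, so the firm shuts down and loses only its fixed cost.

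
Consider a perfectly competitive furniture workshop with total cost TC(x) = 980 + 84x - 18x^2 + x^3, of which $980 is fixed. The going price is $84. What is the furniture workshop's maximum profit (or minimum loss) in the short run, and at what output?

Profit = -$116 at x = 12

AVC = 84 - 18x + x^2 has its minimum $3 at x = 9; price $84 clears that bar, so the firm operates.
With MC = 84 - 36x + 3x^2, P = MC on the upward-sloping part at x* = 12.
TR = 84·12 = 1008. TC = 980 + 144 = 1124. Profit = 1008 − 1124 = -$116.
That loss of $116 beats the $980 the firm would lose by shutting down; producing recovers $864 of fixed cost.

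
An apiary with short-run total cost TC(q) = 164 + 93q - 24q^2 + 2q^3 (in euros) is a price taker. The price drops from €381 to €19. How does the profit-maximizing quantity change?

MC = 93 - 48q + 6q^2; the shutdown threshold is min AVC = €21 (at q = 6).
With P = €381 above the shutdown price, P = MC gives q = 12.
At P = €19 < min AVC = €21, price no longer covers variable cost at any output, so the firm shuts down: q = 0.

Output falls from 12 to 0 (the firm shuts down)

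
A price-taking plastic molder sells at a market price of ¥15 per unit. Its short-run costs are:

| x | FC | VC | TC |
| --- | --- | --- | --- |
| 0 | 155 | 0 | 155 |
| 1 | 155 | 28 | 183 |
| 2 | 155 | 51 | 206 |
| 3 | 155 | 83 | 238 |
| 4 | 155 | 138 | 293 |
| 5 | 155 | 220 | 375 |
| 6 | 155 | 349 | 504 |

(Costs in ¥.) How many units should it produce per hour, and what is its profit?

x = 0 (shut down); profit = -¥155

Profit at each row (π = 15x − TC): x=0: -155; x=1: -168; x=2: -176; x=3: -193; x=4: -233; x=5: -300; x=6: -414.
Profit is highest at x = 0. Equivalently, the lowest AVC in the table is 51/2 ≈ ¥25.50 at x = 2, and P = ¥15 falls below it — price never covers variable cost, so the firm shuts down and loses only its fixed cost.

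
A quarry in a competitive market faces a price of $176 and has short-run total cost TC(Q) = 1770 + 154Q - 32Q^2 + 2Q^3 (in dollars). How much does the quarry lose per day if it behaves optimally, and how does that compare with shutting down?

Profit = -$318 at Q = 11

AVC = 154 - 32Q + 2Q^2 has its minimum $26 at Q = 8; price $176 clears that bar, so the firm operates.
MC = 154 - 64Q + 6Q^2. Setting P = MC and taking the root on the rising branch gives Q* = 11.
TR = 176·11 = 1936. TC = 1770 + 484 = 2254. Profit = 1936 − 2254 = -$318.
Shutting down would mean losing the fixed cost of $1770, so operating at a loss of $318 is better by $1452.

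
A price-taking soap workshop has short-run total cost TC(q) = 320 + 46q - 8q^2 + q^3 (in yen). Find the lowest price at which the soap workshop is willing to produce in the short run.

¥30 per unit

The firm shuts down when price falls below the minimum of average variable cost. AVC = VC/q = 46 - 8q + q^2.
dAVC/dq = -8 + 2q = 0 gives q = 4. min AVC = 46 - 8·4 + 4^2 = 30.
The firm shuts down for any P below ¥30.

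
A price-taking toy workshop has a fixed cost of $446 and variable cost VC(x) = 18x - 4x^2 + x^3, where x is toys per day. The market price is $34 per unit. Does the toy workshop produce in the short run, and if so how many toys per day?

From TC, MC = TC'(x) = 18 - 8x + 3x^2 and AVC = VC/x = 18 - 4x + x^2.
AVC is minimized where dAVC/dx = -4 + 2x = 0, at x = 2; min AVC = 18 - 4·2 + 2^2 = $14.
Because $34 ≥ $14, revenue can cover variable cost; the firm operates.
P = MC gives -16 - 8x + 3x^2 = 0, with roots -4/3 and 4. Take the larger (rising MC): x* = 4.
Check: AVC at x = 4 is $18 ≤ P, so revenue covers variable cost.
Profit = P·x − TC = 34·4 − 518 = -$382, a loss, but smaller than the $446 fixed cost the firm would lose by shutting down.

Produce at x = 4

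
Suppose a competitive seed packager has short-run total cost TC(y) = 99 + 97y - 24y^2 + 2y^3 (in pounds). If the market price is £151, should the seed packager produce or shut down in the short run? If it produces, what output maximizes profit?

Produce at y = 9

Variable cost is VC = 97y - 24y^2 + 2y^3, so AVC = VC/y = 97 - 24y + 2y^2 and MC = dTC/dy = 97 - 48y + 6y^2.
AVC hits its minimum where MC = AVC, at y = 6, giving min AVC = 97 - 24·6 + 2·6^2 = £25.
P = £151 exceeds min AVC = £25, so the firm stays open.
Solving P = MC: -54 - 48y + 6y^2 = 0 ⇒ y = -1 or 9. On the upward-sloping branch, y* = 9.
Check: AVC at y = 9 is £43 ≤ P, so revenue covers variable cost.
Profit = P·y − TC = 151·9 − 486 = £873.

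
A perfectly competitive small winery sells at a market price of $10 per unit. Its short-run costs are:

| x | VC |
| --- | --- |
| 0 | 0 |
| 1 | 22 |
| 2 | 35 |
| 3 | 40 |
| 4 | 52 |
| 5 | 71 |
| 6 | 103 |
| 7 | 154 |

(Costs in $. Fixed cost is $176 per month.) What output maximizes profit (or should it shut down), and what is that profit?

x = 0 (shut down); profit = -$176

Profit at each row (π = 10x − TC): x=0: -176; x=1: -188; x=2: -191; x=3: -186; x=4: -188; x=5: -197; x=6: -219; x=7: -260.
Profit is highest at x = 0. Equivalently, the lowest AVC in the table is 52/4 ≈ $13 at x = 4, and P = $10 falls below it — price never covers variable cost, so the firm shuts down and loses only its fixed cost.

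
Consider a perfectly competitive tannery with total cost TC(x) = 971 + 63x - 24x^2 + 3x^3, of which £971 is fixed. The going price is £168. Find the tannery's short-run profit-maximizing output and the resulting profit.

Profit = -£89 at x = 7

AVC = 63 - 24x + 3x^2; min AVC = £15 at x = 4. Since P = £168 ≥ min AVC, the firm produces.
MC = 63 - 48x + 9x^2. Setting P = MC and taking the root on the rising branch gives x* = 7.
TR = 168·7 = 1176. TC = 971 + 294 = 1265. Profit = 1176 − 1265 = -£89.
That loss of £89 beats the £971 the firm would lose by shutting down; producing recovers £882 of fixed cost.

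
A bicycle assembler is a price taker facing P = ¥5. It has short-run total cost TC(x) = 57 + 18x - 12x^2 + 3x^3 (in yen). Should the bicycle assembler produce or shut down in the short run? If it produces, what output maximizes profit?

From TC, MC = TC'(x) = 18 - 24x + 9x^2 and AVC = VC/x = 18 - 12x + 3x^2.
The AVC parabola has its vertex at x = 12/6 = 2, where AVC = 18 - 12·2 + 3·2^2 = ¥6.
Since P = ¥5 < min AVC = ¥6, price fails to cover variable cost at any output.
Best response: produce nothing and absorb the ¥57 fixed cost.

Shut down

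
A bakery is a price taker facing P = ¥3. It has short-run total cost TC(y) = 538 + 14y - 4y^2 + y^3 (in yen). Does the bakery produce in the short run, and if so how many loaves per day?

From TC, MC = TC'(y) = 14 - 8y + 3y^2 and AVC = VC/y = 14 - 4y + y^2.
AVC hits its minimum where MC = AVC, at y = 2, giving min AVC = 14 - 4·2 + 2^2 = ¥10.
With P < min AVC (¥3 < ¥10), every unit sold adds to the loss.
Best response: produce nothing and absorb the ¥538 fixed cost.

Shut down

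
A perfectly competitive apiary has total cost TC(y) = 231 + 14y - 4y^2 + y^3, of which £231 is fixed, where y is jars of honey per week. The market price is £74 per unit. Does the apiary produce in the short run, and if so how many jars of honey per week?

Produce at y = 6

Variable cost is VC = 14y - 4y^2 + y^3, so AVC = VC/y = 14 - 4y + y^2 and MC = dTC/dy = 14 - 8y + 3y^2.
AVC hits its minimum where MC = AVC, at y = 2, giving min AVC = 14 - 4·2 + 2^2 = £10.
Since P = £74 ≥ min AVC = £10, price covers variable cost and the firm should produce.
Set P = MC: 74 = 14 - 8y + 3y^2 → -60 - 8y + 3y^2 = 0. The roots are y = -10/3 and y = 6; the profit-maximizing output is on the rising part of MC, so y* = 6.
Check: AVC at y = 6 is £26 ≤ P, so revenue covers variable cost.
Profit = P·y − TC = 74·6 − 387 = £57.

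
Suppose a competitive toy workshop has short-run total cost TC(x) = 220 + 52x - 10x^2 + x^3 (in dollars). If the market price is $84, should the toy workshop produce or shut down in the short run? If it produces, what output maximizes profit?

Variable cost is VC = 52x - 10x^2 + x^3, so AVC = VC/x = 52 - 10x + x^2 and MC = dTC/dx = 52 - 20x + 3x^2.
The AVC parabola has its vertex at x = 10/2 = 5, where AVC = 52 - 10·5 + 5^2 = $27.
P = $84 exceeds min AVC = $27, so the firm stays open.
P = MC gives -32 - 20x + 3x^2 = 0, with roots -4/3 and 8. Take the larger (rising MC): x* = 8.
Check: AVC at x = 8 is $36 ≤ P, so revenue covers variable cost.
Profit = P·x − TC = 84·8 − 508 = $164.

Produce at x = 8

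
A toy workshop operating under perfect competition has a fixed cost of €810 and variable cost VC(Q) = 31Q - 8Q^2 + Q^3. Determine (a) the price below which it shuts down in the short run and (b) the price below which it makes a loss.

Shutdown price = €15; break-even price = €130

Shutdown price = min AVC. AVC = 31 - 8Q + Q^2, with vertex at Q = 4 and minimum €15.
ATC = 810/Q + 31 - 8Q + Q^2. Setting dATC/dQ = −810/Q^2 − 8 + 2Q = 0 gives Q = 9 (since 2·9^3 − 8·9^2 = 810).
min ATC = 810/9 + 31 − 8·9 + 9^2 = €130. That is the break-even price.
Between these two prices the firm operates at a loss; above €130 it earns a profit.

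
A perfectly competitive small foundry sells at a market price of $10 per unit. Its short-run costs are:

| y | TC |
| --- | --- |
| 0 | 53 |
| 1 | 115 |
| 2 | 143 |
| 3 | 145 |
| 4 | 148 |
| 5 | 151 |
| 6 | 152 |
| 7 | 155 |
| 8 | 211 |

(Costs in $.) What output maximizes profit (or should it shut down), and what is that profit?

Profit at each row (π = 10y − TC): y=0: -53; y=1: -105; y=2: -123; y=3: -115; y=4: -108; y=5: -101; y=6: -92; y=7: -85; y=8: -131.
Profit is highest at y = 0. Equivalently, the lowest AVC in the table is 102/7 ≈ $14.57 at y = 7, and P = $10 falls below it — price never covers variable cost, so the firm shuts down and loses only its fixed cost.

y = 0 (shut down); profit = -$53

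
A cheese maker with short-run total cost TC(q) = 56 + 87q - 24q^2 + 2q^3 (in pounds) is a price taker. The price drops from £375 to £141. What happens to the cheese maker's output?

Output falls from 12 to 9

MC = 87 - 48q + 6q^2; the shutdown threshold is min AVC = £15 (at q = 6).
With P = £375 above the shutdown price, P = MC gives q = 12.
At P = £141 ≥ min AVC, set P = MC: q = 9. The firm stays open but cuts output.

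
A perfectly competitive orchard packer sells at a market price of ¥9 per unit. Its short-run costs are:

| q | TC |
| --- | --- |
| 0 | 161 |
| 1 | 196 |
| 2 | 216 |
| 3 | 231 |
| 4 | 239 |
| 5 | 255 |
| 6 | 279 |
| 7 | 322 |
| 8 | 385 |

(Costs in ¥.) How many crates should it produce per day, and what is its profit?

q = 0 (shut down); profit = -¥161

Compute π = P·q − TC at each output: q=0: -161; q=1: -187; q=2: -198; q=3: -204; q=4: -203; q=5: -210; q=6: -225; q=7: -259; q=8: -313.
Profit is highest at q = 0. Equivalently, the lowest AVC in the table is 94/5 ≈ ¥18.80 at q = 5, and P = ¥9 falls below it — price never covers variable cost, so the firm shuts down and loses only its fixed cost.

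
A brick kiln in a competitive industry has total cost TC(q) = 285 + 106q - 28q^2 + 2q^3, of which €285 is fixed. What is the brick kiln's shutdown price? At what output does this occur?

Short-run supply begins at min AVC. From VC = 106q - 28q^2 + 2q^3, AVC = 106 - 28q + 2q^2.
dAVC/dq = -28 + 4q = 0 gives q = 7. min AVC = 106 - 28·7 + 2·7^2 = 8.
For P < €8 the firm produces nothing.

€8 per unit, at q = 7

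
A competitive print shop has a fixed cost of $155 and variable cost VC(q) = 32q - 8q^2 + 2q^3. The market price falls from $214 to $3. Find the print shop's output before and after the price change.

Output falls from 7 to 0 (the firm shuts down)

AVC = 32 - 8q + 2q^2, minimized at q = 2 where min AVC = $24. MC = 32 - 16q + 6q^2.
With P = $214 above the shutdown price, P = MC gives q = 7.
At P = $3 < min AVC = $24, price no longer covers variable cost at any output, so the firm shuts down: q = 0.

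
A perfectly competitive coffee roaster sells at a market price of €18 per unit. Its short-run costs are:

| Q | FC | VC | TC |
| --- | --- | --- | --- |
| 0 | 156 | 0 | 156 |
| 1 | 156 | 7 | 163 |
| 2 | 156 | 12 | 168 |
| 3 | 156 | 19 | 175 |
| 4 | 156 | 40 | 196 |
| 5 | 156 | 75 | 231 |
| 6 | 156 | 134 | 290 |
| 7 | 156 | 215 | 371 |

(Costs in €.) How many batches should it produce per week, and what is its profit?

Q = 3; profit = -€121

Profit at each row (π = 18Q − TC): Q=0: -156; Q=1: -145; Q=2: -132; Q=3: -121; Q=4: -124; Q=5: -141; Q=6: -182; Q=7: -245.
Profit is maximized at Q = 3. AVC there is 19/3 = €6.33 ≤ P, so producing beats shutting down (which would give -€156).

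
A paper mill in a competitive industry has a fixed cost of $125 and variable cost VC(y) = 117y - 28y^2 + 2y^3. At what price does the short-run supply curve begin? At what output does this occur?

The firm shuts down when price falls below the minimum of average variable cost. AVC = VC/y = 117 - 28y + 2y^2.
At the minimum of AVC, MC = AVC. MC = 117 - 56y + 6y^2; setting MC = AVC gives 4y^2 - 28y = 0, so y = 7. min AVC = 19.
So the shutdown price is $19.

$19 per unit, at y = 7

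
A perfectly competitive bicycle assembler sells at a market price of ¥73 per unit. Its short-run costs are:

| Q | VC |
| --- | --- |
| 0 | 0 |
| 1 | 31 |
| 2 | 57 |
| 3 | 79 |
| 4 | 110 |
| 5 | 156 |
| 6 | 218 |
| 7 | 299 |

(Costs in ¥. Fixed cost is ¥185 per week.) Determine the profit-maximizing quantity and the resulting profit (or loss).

Compute π = P·Q − TC at each output: Q=0: -185; Q=1: -143; Q=2: -96; Q=3: -45; Q=4: -3; Q=5: 24; Q=6: 35; Q=7: 27.
Profit is maximized at Q = 6. AVC there is 218/6 = ¥36.33 ≤ P, so producing beats shutting down (which would give -¥185).

Q = 6; profit = ¥35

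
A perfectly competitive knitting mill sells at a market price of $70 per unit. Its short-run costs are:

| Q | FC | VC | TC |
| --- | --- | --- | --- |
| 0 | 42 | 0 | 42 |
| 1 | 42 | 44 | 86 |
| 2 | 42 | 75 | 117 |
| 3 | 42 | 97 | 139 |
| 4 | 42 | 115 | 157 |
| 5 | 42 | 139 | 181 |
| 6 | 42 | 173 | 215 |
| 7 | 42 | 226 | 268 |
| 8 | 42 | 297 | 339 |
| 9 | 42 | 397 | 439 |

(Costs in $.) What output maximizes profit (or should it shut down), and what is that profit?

Tabulate TR − TC: Q=0: -42; Q=1: -16; Q=2: 23; Q=3: 71; Q=4: 123; Q=5: 169; Q=6: 205; Q=7: 222; Q=8: 221; Q=9: 191.
Profit is maximized at Q = 7. AVC there is 226/7 = $32.29 ≤ P, so producing beats shutting down (which would give -$42).

Q = 7; profit = $222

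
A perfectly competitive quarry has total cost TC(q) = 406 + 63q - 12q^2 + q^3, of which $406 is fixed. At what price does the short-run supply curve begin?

$27 per unit

The shutdown price is the minimum of AVC. VC = 63q - 12q^2 + q^3, so AVC = 63 - 12q + q^2.
dAVC/dq = -12 + 2q = 0 gives q = 6. min AVC = 63 - 12·6 + 6^2 = 27.
For P < $27 the firm produces nothing.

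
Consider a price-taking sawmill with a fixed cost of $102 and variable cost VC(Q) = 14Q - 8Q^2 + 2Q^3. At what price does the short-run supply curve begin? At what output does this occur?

$6 per unit, at Q = 2

The shutdown price is the minimum of AVC. VC = 14Q - 8Q^2 + 2Q^3, so AVC = 14 - 8Q + 2Q^2.
dAVC/dQ = -8 + 4Q = 0 gives Q = 2. min AVC = 14 - 8·2 + 2·2^2 = 6.
The firm shuts down for any P below $6.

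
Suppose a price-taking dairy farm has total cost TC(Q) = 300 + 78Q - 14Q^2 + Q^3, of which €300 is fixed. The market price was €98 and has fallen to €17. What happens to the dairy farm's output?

Output falls from 10 to 0 (the firm shuts down)

MC = 78 - 28Q + 3Q^2; the shutdown threshold is min AVC = €29 (at Q = 7).
At P = €98 ≥ min AVC, set P = MC on the rising branch: Q = 10.
At P = €17 < min AVC = €29, price no longer covers variable cost at any output, so the firm shuts down: Q = 0.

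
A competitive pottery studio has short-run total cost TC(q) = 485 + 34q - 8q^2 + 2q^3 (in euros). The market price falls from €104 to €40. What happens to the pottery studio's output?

MC = 34 - 16q + 6q^2; the shutdown threshold is min AVC = €26 (at q = 2).
At P = €104 ≥ min AVC, set P = MC on the rising branch: q = 5.
At P = €40 ≥ min AVC, set P = MC: q = 3. The firm stays open but cuts output.

Output falls from 5 to 3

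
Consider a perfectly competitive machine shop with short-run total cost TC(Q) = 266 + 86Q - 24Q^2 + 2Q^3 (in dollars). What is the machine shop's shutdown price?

The shutdown price is the minimum of AVC. VC = 86Q - 24Q^2 + 2Q^3, so AVC = 86 - 24Q + 2Q^2.
dAVC/dQ = -24 + 4Q = 0 gives Q = 6. min AVC = 86 - 24·6 + 2·6^2 = 14.
For P < $14 the firm produces nothing.

$14 per unit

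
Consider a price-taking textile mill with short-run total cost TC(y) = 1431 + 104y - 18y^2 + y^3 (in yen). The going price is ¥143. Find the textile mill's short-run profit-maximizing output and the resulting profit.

Profit = -¥79 at y = 13

AVC = 104 - 18y + y^2; min AVC = ¥23 at y = 9. Since P = ¥143 ≥ min AVC, the firm produces.
With MC = 104 - 36y + 3y^2, P = MC on the upward-sloping part at y* = 13.
TR = 143·13 = 1859. TC = 1431 + 507 = 1938. Profit = 1859 − 1938 = -¥79.
By producing, the firm covers all variable cost plus ¥1352 of fixed cost; shutting down would lose the full ¥1431.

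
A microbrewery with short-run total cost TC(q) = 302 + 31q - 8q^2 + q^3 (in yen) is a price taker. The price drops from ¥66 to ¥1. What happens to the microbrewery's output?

AVC = 31 - 8q + q^2, minimized at q = 4 where min AVC = ¥15. MC = 31 - 16q + 3q^2.
With P = ¥66 above the shutdown price, P = MC gives q = 7.
At P = ¥1 < min AVC = ¥15, price no longer covers variable cost at any output, so the firm shuts down: q = 0.

Output falls from 7 to 0 (the firm shuts down)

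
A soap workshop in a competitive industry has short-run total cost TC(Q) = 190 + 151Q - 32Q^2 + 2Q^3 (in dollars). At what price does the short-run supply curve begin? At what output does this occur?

$23 per unit, at Q = 8

Short-run supply begins at min AVC. From VC = 151Q - 32Q^2 + 2Q^3, AVC = 151 - 32Q + 2Q^2.
dAVC/dQ = -32 + 4Q = 0 gives Q = 8. min AVC = 151 - 32·8 + 2·8^2 = 23.
For P < $23 the firm produces nothing.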